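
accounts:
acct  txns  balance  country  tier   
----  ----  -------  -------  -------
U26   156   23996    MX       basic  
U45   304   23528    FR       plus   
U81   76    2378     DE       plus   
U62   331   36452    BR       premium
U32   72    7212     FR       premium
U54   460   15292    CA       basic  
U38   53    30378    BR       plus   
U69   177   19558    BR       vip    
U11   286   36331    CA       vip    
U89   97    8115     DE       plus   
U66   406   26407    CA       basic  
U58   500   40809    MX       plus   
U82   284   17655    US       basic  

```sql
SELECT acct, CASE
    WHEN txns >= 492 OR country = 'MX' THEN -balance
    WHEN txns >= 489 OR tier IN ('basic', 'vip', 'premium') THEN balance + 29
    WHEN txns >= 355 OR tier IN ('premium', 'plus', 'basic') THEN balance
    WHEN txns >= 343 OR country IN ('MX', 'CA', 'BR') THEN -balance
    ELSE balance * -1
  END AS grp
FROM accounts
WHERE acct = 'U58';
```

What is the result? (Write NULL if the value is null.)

acct = U58: txns=500, balance=40809, country=MX, tier=plus.
txns >= 492 OR country = 'MX' → true → -40809

-40809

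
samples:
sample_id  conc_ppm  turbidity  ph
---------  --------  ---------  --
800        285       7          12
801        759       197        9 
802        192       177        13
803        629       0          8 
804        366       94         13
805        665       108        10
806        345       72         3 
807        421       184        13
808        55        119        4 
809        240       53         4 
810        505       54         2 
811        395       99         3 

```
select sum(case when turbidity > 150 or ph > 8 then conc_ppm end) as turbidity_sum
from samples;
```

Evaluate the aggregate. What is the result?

sample_id=800: ✓ → 285
sample_id=801: ✓ → 759
sample_id=802: ✓ → 192
sample_id=803: ✗
sample_id=804: ✓ → 366
sample_id=805: ✓ → 665
sample_id=806: ✗
sample_id=807: ✓ → 421
sample_id=808: ✗
sample_id=809: ✗
sample_id=810: ✗
sample_id=811: ✗
turbidity_sum = 285 + 759 + 192 + 366 + 665 + 421 = 2688

2688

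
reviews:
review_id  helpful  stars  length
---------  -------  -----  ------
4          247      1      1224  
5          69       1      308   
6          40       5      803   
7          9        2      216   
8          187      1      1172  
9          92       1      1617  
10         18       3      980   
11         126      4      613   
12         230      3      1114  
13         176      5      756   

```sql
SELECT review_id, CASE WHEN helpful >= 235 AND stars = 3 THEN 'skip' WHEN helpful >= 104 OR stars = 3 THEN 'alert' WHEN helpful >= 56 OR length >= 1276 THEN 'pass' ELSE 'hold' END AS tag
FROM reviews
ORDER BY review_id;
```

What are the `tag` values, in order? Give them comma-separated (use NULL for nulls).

review_id=4: helpful >= 104 OR stars = 3 → alert
review_id=5: helpful >= 56 OR length >= 1276 → pass
review_id=6: ELSE → hold
review_id=7: ELSE → hold
review_id=8: helpful >= 104 OR stars = 3 → alert
review_id=9: helpful >= 56 OR length >= 1276 → pass
review_id=10: helpful >= 104 OR stars = 3 → alert
review_id=11: helpful >= 104 OR stars = 3 → alert
review_id=12: helpful >= 104 OR stars = 3 → alert
review_id=13: helpful >= 104 OR stars = 3 → alert

alert, pass, hold, hold, alert, pass, alert, alert, alert, alert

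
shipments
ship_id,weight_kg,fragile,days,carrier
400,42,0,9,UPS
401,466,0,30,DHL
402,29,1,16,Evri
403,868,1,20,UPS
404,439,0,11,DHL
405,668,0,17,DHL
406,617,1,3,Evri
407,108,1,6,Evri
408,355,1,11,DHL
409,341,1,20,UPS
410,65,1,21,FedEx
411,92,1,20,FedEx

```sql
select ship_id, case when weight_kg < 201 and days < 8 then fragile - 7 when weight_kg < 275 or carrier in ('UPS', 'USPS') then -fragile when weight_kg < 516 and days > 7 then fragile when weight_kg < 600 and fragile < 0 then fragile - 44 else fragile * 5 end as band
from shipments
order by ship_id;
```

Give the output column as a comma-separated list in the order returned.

0, 0, -1, -1, 0, 0, 5, -6, 1, -1, -1, -1

ship_id=400: weight_kg < 275 or carrier in ('UPS', 'USPS') → 0
ship_id=401: weight_kg < 516 and days > 7 → 0
ship_id=402: weight_kg < 275 or carrier in ('UPS', 'USPS') → -1
ship_id=403: weight_kg < 275 or carrier in ('UPS', 'USPS') → -1
ship_id=404: weight_kg < 516 and days > 7 → 0
ship_id=405: ELSE → 0
ship_id=406: ELSE → 5
ship_id=407: weight_kg < 201 and days < 8 → -6
ship_id=408: weight_kg < 516 and days > 7 → 1
ship_id=409: weight_kg < 275 or carrier in ('UPS', 'USPS') → -1
ship_id=410: weight_kg < 275 or carrier in ('UPS', 'USPS') → -1
ship_id=411: weight_kg < 275 or carrier in ('UPS', 'USPS') → -1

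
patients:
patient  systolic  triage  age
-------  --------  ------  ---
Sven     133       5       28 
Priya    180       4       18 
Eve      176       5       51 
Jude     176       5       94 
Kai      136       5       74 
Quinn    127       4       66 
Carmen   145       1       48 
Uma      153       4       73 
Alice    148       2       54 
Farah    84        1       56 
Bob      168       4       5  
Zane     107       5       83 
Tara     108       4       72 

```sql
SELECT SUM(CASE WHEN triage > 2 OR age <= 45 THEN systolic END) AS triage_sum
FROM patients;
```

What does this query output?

patient=Sven: ✓ → 133
patient=Priya: ✓ → 180
patient=Eve: ✓ → 176
patient=Jude: ✓ → 176
patient=Kai: ✓ → 136
patient=Quinn: ✓ → 127
patient=Carmen: ✗
patient=Uma: ✓ → 153
patient=Alice: ✗
patient=Farah: ✗
patient=Bob: ✓ → 168
patient=Zane: ✓ → 107
patient=Tara: ✓ → 108
triage_sum = 133 + 180 + 176 + 176 + 136 + 127 + 153 + 168 + 107 + 108 = 1464

1464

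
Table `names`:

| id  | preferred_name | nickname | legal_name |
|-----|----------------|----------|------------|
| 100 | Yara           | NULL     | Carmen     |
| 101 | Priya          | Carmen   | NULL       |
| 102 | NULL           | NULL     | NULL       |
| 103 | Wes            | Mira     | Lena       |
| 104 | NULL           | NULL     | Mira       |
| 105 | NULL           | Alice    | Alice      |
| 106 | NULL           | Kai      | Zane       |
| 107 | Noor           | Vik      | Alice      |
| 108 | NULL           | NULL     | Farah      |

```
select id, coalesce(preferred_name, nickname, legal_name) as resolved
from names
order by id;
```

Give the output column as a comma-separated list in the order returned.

id=100: preferred_name=Yara → Yara
id=101: preferred_name=Priya → Priya
id=102: preferred_name=NULL, nickname=NULL, legal_name=NULL (all NULL) → NULL
id=103: preferred_name=Wes → Wes
id=104: preferred_name=NULL, nickname=NULL, legal_name=Mira → Mira
id=105: preferred_name=NULL, nickname=Alice → Alice
id=106: preferred_name=NULL, nickname=Kai → Kai
id=107: preferred_name=Noor → Noor
id=108: preferred_name=NULL, nickname=NULL, legal_name=Farah → Farah

Yara, Priya, NULL, Wes, Mira, Alice, Kai, Noor, Farah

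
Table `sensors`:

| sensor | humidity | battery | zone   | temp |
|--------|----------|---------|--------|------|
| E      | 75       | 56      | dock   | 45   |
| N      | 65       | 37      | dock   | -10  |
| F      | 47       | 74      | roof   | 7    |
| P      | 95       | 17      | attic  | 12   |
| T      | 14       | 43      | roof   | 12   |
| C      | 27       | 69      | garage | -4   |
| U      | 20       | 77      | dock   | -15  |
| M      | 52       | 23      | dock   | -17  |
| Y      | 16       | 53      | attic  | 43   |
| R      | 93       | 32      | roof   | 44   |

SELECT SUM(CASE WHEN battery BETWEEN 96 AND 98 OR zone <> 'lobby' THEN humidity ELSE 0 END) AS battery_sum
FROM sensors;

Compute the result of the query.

504

sensor=E: ✓ → 75
sensor=N: ✓ → 65
sensor=F: ✓ → 47
sensor=P: ✓ → 95
sensor=T: ✓ → 14
sensor=C: ✓ → 27
sensor=U: ✓ → 20
sensor=M: ✓ → 52
sensor=Y: ✓ → 16
sensor=R: ✓ → 93
battery_sum = 75 + 65 + 47 + 95 + 14 + 27 + 20 + 52 + 16 + 93 = 504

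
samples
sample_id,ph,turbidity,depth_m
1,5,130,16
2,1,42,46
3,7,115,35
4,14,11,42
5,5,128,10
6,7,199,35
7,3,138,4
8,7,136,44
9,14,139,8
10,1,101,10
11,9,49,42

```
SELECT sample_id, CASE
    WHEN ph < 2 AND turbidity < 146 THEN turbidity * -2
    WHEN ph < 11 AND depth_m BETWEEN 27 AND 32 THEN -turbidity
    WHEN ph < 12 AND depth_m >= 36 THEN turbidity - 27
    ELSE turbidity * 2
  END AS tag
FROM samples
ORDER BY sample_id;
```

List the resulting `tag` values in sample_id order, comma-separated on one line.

260, -84, 230, 22, 256, 398, 276, 109, 278, -202, 22

sample_id=1: ELSE → 260
sample_id=2: ph < 2 AND turbidity < 146 → -84
sample_id=3: ELSE → 230
sample_id=4: ELSE → 22
sample_id=5: ELSE → 256
sample_id=6: ELSE → 398
sample_id=7: ELSE → 276
sample_id=8: ph < 12 AND depth_m >= 36 → 109
sample_id=9: ELSE → 278
sample_id=10: ph < 2 AND turbidity < 146 → -202
sample_id=11: ph < 12 AND depth_m >= 36 → 22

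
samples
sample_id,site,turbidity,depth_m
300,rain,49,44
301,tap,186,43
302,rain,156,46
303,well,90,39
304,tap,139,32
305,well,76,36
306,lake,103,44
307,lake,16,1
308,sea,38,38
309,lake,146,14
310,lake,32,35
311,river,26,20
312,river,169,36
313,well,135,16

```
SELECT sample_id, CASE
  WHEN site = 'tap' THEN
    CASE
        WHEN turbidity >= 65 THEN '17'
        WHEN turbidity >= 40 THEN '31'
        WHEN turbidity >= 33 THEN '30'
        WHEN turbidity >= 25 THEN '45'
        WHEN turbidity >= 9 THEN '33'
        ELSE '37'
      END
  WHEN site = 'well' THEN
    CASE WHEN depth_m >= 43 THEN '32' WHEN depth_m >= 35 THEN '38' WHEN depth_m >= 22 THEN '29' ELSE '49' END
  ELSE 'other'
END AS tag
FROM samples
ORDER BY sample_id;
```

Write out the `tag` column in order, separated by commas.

sample_id=300: site='rain' → outer ELSE → other
sample_id=301: site='tap' → inner[turbidity >= 65] → 17
sample_id=302: site='rain' → outer ELSE → other
sample_id=303: site='well' → inner[depth_m >= 35] → 38
sample_id=304: site='tap' → inner[turbidity >= 65] → 17
sample_id=305: site='well' → inner[depth_m >= 35] → 38
sample_id=306: site='lake' → outer ELSE → other
sample_id=307: site='lake' → outer ELSE → other
sample_id=308: site='sea' → outer ELSE → other
sample_id=309: site='lake' → outer ELSE → other
sample_id=310: site='lake' → outer ELSE → other
sample_id=311: site='river' → outer ELSE → other
sample_id=312: site='river' → outer ELSE → other
sample_id=313: site='well' → inner[ELSE] → 49

other, 17, other, 38, 17, 38, other, other, other, other, other, other, other, 49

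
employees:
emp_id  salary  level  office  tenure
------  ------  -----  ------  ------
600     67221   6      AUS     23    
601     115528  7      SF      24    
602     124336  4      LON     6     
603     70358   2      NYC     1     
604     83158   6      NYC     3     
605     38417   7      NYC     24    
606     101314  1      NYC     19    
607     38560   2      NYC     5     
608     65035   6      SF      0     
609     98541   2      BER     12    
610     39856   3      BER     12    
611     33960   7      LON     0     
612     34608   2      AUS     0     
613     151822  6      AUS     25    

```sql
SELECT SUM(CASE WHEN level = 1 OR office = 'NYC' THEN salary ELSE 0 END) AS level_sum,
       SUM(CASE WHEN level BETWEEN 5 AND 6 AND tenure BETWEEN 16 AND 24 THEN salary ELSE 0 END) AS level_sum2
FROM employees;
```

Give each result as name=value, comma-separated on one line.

[level_sum: level = 1 OR office = 'NYC']
emp_id=600: ✗
emp_id=601: ✗
emp_id=602: ✗
emp_id=603: ✓ → 70358
emp_id=604: ✓ → 83158
emp_id=605: ✓ → 38417
emp_id=606: ✓ → 101314
emp_id=607: ✓ → 38560
emp_id=608: ✗
emp_id=609: ✗
emp_id=610: ✗
emp_id=611: ✗
emp_id=612: ✗
emp_id=613: ✗
level_sum = 70358 + 83158 + 38417 + 101314 + 38560 = 331807
—
[level_sum2: level BETWEEN 5 AND 6 AND tenure BETWEEN 16 AND 24]
emp_id=600: ✓ → 67221
emp_id=601: ✗
emp_id=602: ✗
emp_id=603: ✗
emp_id=604: ✗
emp_id=605: ✗
emp_id=606: ✗
emp_id=607: ✗
emp_id=608: ✗
emp_id=609: ✗
emp_id=610: ✗
emp_id=611: ✗
emp_id=612: ✗
emp_id=613: ✗
level_sum2 = 67221

level_sum=331807, level_sum2=67221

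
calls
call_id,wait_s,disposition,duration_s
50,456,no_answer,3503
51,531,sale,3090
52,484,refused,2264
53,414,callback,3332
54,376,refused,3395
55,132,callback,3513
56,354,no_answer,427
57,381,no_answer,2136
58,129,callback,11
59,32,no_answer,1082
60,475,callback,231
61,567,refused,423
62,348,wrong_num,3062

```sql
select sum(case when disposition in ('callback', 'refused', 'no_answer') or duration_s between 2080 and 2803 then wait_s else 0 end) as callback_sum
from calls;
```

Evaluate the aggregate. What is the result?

3800

call_id=50: ✓ → 456
call_id=51: ✗
call_id=52: ✓ → 484
call_id=53: ✓ → 414
call_id=54: ✓ → 376
call_id=55: ✓ → 132
call_id=56: ✓ → 354
call_id=57: ✓ → 381
call_id=58: ✓ → 129
call_id=59: ✓ → 32
call_id=60: ✓ → 475
call_id=61: ✓ → 567
call_id=62: ✗
callback_sum = 456 + 484 + 414 + 376 + 132 + 354 + 381 + 129 + 32 + 475 + 567 = 3800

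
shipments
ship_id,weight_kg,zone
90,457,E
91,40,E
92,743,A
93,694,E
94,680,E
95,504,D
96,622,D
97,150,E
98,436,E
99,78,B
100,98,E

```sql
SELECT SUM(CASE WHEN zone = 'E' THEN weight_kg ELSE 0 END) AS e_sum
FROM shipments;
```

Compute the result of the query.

2555

ship_id=90: ✓ → 457
ship_id=91: ✓ → 40
ship_id=92: ✗
ship_id=93: ✓ → 694
ship_id=94: ✓ → 680
ship_id=95: ✗
ship_id=96: ✗
ship_id=97: ✓ → 150
ship_id=98: ✓ → 436
ship_id=99: ✗
ship_id=100: ✓ → 98
e_sum = 457 + 40 + 694 + 680 + 150 + 436 + 98 = 2555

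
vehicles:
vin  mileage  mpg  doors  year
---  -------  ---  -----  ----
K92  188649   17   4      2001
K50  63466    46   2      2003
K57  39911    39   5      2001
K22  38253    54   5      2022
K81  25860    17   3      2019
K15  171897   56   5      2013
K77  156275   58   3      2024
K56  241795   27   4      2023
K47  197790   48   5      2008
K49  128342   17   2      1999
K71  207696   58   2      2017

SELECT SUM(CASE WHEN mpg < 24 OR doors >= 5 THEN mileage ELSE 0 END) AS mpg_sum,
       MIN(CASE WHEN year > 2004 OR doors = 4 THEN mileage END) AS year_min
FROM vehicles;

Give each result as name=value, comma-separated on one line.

[mpg_sum: mpg < 24 OR doors >= 5]
vin=K92: ✓ → 188649
vin=K50: ✗
vin=K57: ✓ → 39911
vin=K22: ✓ → 38253
vin=K81: ✓ → 25860
vin=K15: ✓ → 171897
vin=K77: ✗
vin=K56: ✗
vin=K47: ✓ → 197790
vin=K49: ✓ → 128342
vin=K71: ✗
mpg_sum = 188649 + 39911 + 38253 + 25860 + 171897 + 197790 + 128342 = 790702
—
[year_min: year > 2004 OR doors = 4]
vin=K92: ✓ → 188649
vin=K50: ✗
vin=K57: ✗
vin=K22: ✓ → 38253
vin=K81: ✓ → 25860
vin=K15: ✓ → 171897
vin=K77: ✓ → 156275
vin=K56: ✓ → 241795
vin=K47: ✓ → 197790
vin=K49: ✗
vin=K71: ✓ → 207696
year_min = MIN(188649, 38253, 25860, 171897, 156275, 241795, 197790, 207696) = 25860

mpg_sum=790702, year_min=25860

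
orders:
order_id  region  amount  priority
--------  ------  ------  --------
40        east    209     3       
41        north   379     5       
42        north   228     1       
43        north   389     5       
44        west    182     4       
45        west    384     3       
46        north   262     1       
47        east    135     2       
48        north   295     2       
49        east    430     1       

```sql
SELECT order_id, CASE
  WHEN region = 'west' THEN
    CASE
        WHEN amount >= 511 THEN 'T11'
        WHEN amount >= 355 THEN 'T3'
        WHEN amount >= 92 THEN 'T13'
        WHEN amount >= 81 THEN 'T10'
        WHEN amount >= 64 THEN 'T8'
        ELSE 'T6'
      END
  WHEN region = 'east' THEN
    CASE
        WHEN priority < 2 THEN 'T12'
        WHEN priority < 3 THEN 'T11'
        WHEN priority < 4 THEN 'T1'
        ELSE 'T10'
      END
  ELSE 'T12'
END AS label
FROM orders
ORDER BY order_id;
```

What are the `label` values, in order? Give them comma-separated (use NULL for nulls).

order_id=40: region='east' → inner[priority < 4] → T1
order_id=41: region='north' → outer ELSE → T12
order_id=42: region='north' → outer ELSE → T12
order_id=43: region='north' → outer ELSE → T12
order_id=44: region='west' → inner[amount >= 92] → T13
order_id=45: region='west' → inner[amount >= 355] → T3
order_id=46: region='north' → outer ELSE → T12
order_id=47: region='east' → inner[priority < 3] → T11
order_id=48: region='north' → outer ELSE → T12
order_id=49: region='east' → inner[priority < 2] → T12

T1, T12, T12, T12, T13, T3, T12, T11, T12, T12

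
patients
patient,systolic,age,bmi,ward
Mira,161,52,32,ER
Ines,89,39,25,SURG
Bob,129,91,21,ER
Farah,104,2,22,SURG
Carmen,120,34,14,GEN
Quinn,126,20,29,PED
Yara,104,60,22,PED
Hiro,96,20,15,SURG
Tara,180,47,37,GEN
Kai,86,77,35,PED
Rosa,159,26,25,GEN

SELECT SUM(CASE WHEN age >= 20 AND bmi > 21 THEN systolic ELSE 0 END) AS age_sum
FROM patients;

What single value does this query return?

905

patient=Mira: ✓ → 161
patient=Ines: ✓ → 89
patient=Bob: ✗
patient=Farah: ✗
patient=Carmen: ✗
patient=Quinn: ✓ → 126
patient=Yara: ✓ → 104
patient=Hiro: ✗
patient=Tara: ✓ → 180
patient=Kai: ✓ → 86
patient=Rosa: ✓ → 159
age_sum = 161 + 89 + 126 + 104 + 180 + 86 + 159 = 905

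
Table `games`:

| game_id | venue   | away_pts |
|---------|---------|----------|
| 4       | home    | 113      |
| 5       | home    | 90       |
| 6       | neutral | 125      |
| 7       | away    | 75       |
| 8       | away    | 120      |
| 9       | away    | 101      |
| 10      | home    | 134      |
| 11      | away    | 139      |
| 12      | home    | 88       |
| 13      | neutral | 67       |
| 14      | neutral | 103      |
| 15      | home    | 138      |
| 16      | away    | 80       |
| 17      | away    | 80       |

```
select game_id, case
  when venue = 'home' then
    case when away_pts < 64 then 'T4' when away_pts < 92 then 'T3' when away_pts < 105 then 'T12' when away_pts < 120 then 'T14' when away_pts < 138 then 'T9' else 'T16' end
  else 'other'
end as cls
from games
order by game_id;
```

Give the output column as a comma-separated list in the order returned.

T14, T3, other, other, other, other, T9, other, T3, other, other, T16, other, other

game_id=4: venue='home' → inner[away_pts < 120] → T14
game_id=5: venue='home' → inner[away_pts < 92] → T3
game_id=6: venue='neutral' → outer ELSE → other
game_id=7: venue='away' → outer ELSE → other
game_id=8: venue='away' → outer ELSE → other
game_id=9: venue='away' → outer ELSE → other
game_id=10: venue='home' → inner[away_pts < 138] → T9
game_id=11: venue='away' → outer ELSE → other
game_id=12: venue='home' → inner[away_pts < 92] → T3
game_id=13: venue='neutral' → outer ELSE → other
game_id=14: venue='neutral' → outer ELSE → other
game_id=15: venue='home' → inner[ELSE] → T16
game_id=16: venue='away' → outer ELSE → other
game_id=17: venue='away' → outer ELSE → other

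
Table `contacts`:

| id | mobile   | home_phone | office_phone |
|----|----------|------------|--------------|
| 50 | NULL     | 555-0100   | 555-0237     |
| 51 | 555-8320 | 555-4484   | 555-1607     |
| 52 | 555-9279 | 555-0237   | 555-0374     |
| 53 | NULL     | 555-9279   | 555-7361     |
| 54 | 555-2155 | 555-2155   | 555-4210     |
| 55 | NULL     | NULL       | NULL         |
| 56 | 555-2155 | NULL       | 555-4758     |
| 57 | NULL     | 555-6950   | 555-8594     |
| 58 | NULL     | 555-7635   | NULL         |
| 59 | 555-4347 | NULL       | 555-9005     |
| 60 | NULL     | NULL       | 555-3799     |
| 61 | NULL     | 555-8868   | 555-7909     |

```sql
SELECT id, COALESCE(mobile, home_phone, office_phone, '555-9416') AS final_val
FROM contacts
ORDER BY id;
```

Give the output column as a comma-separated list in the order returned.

555-0100, 555-8320, 555-9279, 555-9279, 555-2155, 555-9416, 555-2155, 555-6950, 555-7635, 555-4347, 555-3799, 555-8868

id=50: mobile=NULL, home_phone=555-0100 → 555-0100
id=51: mobile=555-8320 → 555-8320
id=52: mobile=555-9279 → 555-9279
id=53: mobile=NULL, home_phone=555-9279 → 555-9279
id=54: mobile=555-2155 → 555-2155
id=55: mobile=NULL, home_phone=NULL, office_phone=NULL, → literal 555-9416 → 555-9416
id=56: mobile=555-2155 → 555-2155
id=57: mobile=NULL, home_phone=555-6950 → 555-6950
id=58: mobile=NULL, home_phone=555-7635 → 555-7635
id=59: mobile=555-4347 → 555-4347
id=60: mobile=NULL, home_phone=NULL, office_phone=555-3799 → 555-3799
id=61: mobile=NULL, home_phone=555-8868 → 555-8868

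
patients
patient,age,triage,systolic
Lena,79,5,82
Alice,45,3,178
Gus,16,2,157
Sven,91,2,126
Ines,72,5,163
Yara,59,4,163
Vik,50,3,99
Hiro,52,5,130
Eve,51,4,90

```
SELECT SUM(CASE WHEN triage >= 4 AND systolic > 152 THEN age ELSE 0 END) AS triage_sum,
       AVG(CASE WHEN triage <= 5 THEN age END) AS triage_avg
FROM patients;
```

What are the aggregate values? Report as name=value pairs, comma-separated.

[triage_sum: triage >= 4 AND systolic > 152]
patient=Lena: ✗
patient=Alice: ✗
patient=Gus: ✗
patient=Sven: ✗
patient=Ines: ✓ → 72
patient=Yara: ✓ → 59
patient=Vik: ✗
patient=Hiro: ✗
patient=Eve: ✗
triage_sum = 72 + 59 = 131
—
[triage_avg: triage <= 5]
patient=Lena: ✓ → 79
patient=Alice: ✓ → 45
patient=Gus: ✓ → 16
patient=Sven: ✓ → 91
patient=Ines: ✓ → 72
patient=Yara: ✓ → 59
patient=Vik: ✓ → 50
patient=Hiro: ✓ → 52
patient=Eve: ✓ → 51
triage_avg = (79 + 45 + 16 + 91 + 72 + 59 + 50 + 52 + 51) / 9 = 57.2222222222

triage_sum=131, triage_avg=57.2222222222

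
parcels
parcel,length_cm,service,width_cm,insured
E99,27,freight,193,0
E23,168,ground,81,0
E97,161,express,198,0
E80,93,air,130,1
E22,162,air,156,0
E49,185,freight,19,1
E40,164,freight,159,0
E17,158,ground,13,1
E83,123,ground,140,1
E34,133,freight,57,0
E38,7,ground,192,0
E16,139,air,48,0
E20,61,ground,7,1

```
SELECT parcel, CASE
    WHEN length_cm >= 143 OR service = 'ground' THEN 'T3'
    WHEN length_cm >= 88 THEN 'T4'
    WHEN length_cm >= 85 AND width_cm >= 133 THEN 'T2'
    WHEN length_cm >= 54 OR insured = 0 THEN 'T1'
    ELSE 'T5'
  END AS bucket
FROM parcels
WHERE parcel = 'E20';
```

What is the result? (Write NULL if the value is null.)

T3

parcel = E20: length_cm=61, service=ground, width_cm=7, insured=1.
length_cm >= 143 OR service = 'ground' → true → T3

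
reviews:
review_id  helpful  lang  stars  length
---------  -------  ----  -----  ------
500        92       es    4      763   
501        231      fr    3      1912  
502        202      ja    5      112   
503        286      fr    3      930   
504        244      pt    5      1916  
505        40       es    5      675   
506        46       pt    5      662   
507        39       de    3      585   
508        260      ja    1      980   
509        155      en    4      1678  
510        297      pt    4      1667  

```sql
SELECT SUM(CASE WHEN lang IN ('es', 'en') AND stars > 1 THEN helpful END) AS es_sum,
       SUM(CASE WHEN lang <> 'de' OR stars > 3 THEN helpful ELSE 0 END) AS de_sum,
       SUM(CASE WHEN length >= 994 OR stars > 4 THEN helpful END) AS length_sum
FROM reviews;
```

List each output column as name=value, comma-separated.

es_sum=287, de_sum=1853, length_sum=1215

[es_sum: lang IN ('es', 'en') AND stars > 1]
review_id=500: ✓ → 92
review_id=501: ✗
review_id=502: ✗
review_id=503: ✗
review_id=504: ✗
review_id=505: ✓ → 40
review_id=506: ✗
review_id=507: ✗
review_id=508: ✗
review_id=509: ✓ → 155
review_id=510: ✗
es_sum = 92 + 40 + 155 = 287
—
[de_sum: lang <> 'de' OR stars > 3]
review_id=500: ✓ → 92
review_id=501: ✓ → 231
review_id=502: ✓ → 202
review_id=503: ✓ → 286
review_id=504: ✓ → 244
review_id=505: ✓ → 40
review_id=506: ✓ → 46
review_id=507: ✗
review_id=508: ✓ → 260
review_id=509: ✓ → 155
review_id=510: ✓ → 297
de_sum = 92 + 231 + 202 + 286 + 244 + 40 + 46 + 260 + 155 + 297 = 1853
—
[length_sum: length >= 994 OR stars > 4]
review_id=500: ✗
review_id=501: ✓ → 231
review_id=502: ✓ → 202
review_id=503: ✗
review_id=504: ✓ → 244
review_id=505: ✓ → 40
review_id=506: ✓ → 46
review_id=507: ✗
review_id=508: ✗
review_id=509: ✓ → 155
review_id=510: ✓ → 297
length_sum = 231 + 202 + 244 + 40 + 46 + 155 + 297 = 1215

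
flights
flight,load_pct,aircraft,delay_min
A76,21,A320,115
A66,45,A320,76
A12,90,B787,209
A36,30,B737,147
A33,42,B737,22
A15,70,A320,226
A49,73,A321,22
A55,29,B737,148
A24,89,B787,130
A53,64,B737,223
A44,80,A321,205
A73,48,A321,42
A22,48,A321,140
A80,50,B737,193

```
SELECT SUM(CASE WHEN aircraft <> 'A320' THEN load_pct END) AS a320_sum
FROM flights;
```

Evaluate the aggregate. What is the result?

643

flight=A76: ✗
flight=A66: ✗
flight=A12: ✓ → 90
flight=A36: ✓ → 30
flight=A33: ✓ → 42
flight=A15: ✗
flight=A49: ✓ → 73
flight=A55: ✓ → 29
flight=A24: ✓ → 89
flight=A53: ✓ → 64
flight=A44: ✓ → 80
flight=A73: ✓ → 48
flight=A22: ✓ → 48
flight=A80: ✓ → 50
a320_sum = 90 + 30 + 42 + 73 + 29 + 89 + 64 + 80 + 48 + 48 + 50 = 643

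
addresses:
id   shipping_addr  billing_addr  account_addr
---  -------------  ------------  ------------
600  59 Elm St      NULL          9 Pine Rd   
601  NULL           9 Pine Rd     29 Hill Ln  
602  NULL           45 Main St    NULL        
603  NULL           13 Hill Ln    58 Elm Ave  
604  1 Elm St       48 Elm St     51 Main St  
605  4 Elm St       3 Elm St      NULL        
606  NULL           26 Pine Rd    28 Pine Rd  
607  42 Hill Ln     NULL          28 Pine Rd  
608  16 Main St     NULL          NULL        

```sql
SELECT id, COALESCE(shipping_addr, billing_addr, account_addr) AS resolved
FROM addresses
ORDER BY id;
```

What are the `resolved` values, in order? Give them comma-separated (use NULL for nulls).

59 Elm St, 9 Pine Rd, 45 Main St, 13 Hill Ln, 1 Elm St, 4 Elm St, 26 Pine Rd, 42 Hill Ln, 16 Main St

id=600: shipping_addr=59 Elm St → 59 Elm St
id=601: shipping_addr=NULL, billing_addr=9 Pine Rd → 9 Pine Rd
id=602: shipping_addr=NULL, billing_addr=45 Main St → 45 Main St
id=603: shipping_addr=NULL, billing_addr=13 Hill Ln → 13 Hill Ln
id=604: shipping_addr=1 Elm St → 1 Elm St
id=605: shipping_addr=4 Elm St → 4 Elm St
id=606: shipping_addr=NULL, billing_addr=26 Pine Rd → 26 Pine Rd
id=607: shipping_addr=42 Hill Ln → 42 Hill Ln
id=608: shipping_addr=16 Main St → 16 Main St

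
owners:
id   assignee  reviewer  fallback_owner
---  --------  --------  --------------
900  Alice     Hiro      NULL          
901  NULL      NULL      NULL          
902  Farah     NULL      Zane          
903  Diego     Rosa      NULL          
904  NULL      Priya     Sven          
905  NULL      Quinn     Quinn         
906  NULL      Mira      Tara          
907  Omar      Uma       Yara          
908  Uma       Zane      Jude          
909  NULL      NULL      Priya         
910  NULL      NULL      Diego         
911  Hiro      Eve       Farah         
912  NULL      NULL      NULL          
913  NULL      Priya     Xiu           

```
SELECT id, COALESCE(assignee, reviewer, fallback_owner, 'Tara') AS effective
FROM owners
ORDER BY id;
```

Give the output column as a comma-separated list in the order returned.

id=900: assignee=Alice → Alice
id=901: assignee=NULL, reviewer=NULL, fallback_owner=NULL, → literal Tara → Tara
id=902: assignee=Farah → Farah
id=903: assignee=Diego → Diego
id=904: assignee=NULL, reviewer=Priya → Priya
id=905: assignee=NULL, reviewer=Quinn → Quinn
id=906: assignee=NULL, reviewer=Mira → Mira
id=907: assignee=Omar → Omar
id=908: assignee=Uma → Uma
id=909: assignee=NULL, reviewer=NULL, fallback_owner=Priya → Priya
id=910: assignee=NULL, reviewer=NULL, fallback_owner=Diego → Diego
id=911: assignee=Hiro → Hiro
id=912: assignee=NULL, reviewer=NULL, fallback_owner=NULL, → literal Tara → Tara
id=913: assignee=NULL, reviewer=Priya → Priya

Alice, Tara, Farah, Diego, Priya, Quinn, Mira, Omar, Uma, Priya, Diego, Hiro, Tara, Priya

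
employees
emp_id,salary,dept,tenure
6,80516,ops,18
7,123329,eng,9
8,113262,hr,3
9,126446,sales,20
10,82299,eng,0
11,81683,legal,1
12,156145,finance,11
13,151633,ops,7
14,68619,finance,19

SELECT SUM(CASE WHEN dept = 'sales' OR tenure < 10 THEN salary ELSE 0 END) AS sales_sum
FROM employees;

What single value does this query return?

678652

emp_id=6: ✗
emp_id=7: ✓ → 123329
emp_id=8: ✓ → 113262
emp_id=9: ✓ → 126446
emp_id=10: ✓ → 82299
emp_id=11: ✓ → 81683
emp_id=12: ✗
emp_id=13: ✓ → 151633
emp_id=14: ✗
sales_sum = 123329 + 113262 + 126446 + 82299 + 81683 + 151633 = 678652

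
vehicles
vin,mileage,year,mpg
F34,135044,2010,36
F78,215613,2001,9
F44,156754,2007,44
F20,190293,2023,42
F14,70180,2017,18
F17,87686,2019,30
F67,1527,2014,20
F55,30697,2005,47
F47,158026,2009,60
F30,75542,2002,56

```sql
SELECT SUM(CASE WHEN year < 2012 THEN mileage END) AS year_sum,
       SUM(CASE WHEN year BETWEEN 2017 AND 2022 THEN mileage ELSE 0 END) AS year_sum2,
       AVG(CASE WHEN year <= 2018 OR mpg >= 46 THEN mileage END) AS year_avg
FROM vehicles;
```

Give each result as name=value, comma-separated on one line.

year_sum=771676, year_sum2=157866, year_avg=105422.875

[year_sum: year < 2012]
vin=F34: ✓ → 135044
vin=F78: ✓ → 215613
vin=F44: ✓ → 156754
vin=F20: ✗
vin=F14: ✗
vin=F17: ✗
vin=F67: ✗
vin=F55: ✓ → 30697
vin=F47: ✓ → 158026
vin=F30: ✓ → 75542
year_sum = 135044 + 215613 + 156754 + 30697 + 158026 + 75542 = 771676
—
[year_sum2: year BETWEEN 2017 AND 2022]
vin=F34: ✗
vin=F78: ✗
vin=F44: ✗
vin=F20: ✗
vin=F14: ✓ → 70180
vin=F17: ✓ → 87686
vin=F67: ✗
vin=F55: ✗
vin=F47: ✗
vin=F30: ✗
year_sum2 = 70180 + 87686 = 157866
—
[year_avg: year <= 2018 OR mpg >= 46]
vin=F34: ✓ → 135044
vin=F78: ✓ → 215613
vin=F44: ✓ → 156754
vin=F20: ✗
vin=F14: ✓ → 70180
vin=F17: ✗
vin=F67: ✓ → 1527
vin=F55: ✓ → 30697
vin=F47: ✓ → 158026
vin=F30: ✓ → 75542
year_avg = (135044 + 215613 + 156754 + 70180 + 1527 + 30697 + 158026 + 75542) / 8 = 105422.875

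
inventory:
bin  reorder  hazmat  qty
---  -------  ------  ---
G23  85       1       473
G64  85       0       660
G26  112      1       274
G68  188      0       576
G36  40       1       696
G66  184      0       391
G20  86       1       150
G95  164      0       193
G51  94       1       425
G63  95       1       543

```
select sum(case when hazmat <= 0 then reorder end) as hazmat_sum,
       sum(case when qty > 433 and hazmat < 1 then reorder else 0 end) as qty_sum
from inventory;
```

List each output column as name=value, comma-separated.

[hazmat_sum: hazmat <= 0]
bin=G23: ✗
bin=G64: ✓ → 85
bin=G26: ✗
bin=G68: ✓ → 188
bin=G36: ✗
bin=G66: ✓ → 184
bin=G20: ✗
bin=G95: ✓ → 164
bin=G51: ✗
bin=G63: ✗
hazmat_sum = 85 + 188 + 184 + 164 = 621
—
[qty_sum: qty > 433 and hazmat < 1]
bin=G23: ✗
bin=G64: ✓ → 85
bin=G26: ✗
bin=G68: ✓ → 188
bin=G36: ✗
bin=G66: ✗
bin=G20: ✗
bin=G95: ✗
bin=G51: ✗
bin=G63: ✗
qty_sum = 85 + 188 = 273

hazmat_sum=621, qty_sum=273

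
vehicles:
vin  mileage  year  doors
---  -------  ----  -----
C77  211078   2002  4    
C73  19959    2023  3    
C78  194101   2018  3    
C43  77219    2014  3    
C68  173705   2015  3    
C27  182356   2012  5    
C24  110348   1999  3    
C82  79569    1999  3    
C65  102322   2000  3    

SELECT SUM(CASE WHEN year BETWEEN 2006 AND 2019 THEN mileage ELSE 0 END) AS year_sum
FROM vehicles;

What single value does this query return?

vin=C77: ✗
vin=C73: ✗
vin=C78: ✓ → 194101
vin=C43: ✓ → 77219
vin=C68: ✓ → 173705
vin=C27: ✓ → 182356
vin=C24: ✗
vin=C82: ✗
vin=C65: ✗
year_sum = 194101 + 77219 + 173705 + 182356 = 627381

627381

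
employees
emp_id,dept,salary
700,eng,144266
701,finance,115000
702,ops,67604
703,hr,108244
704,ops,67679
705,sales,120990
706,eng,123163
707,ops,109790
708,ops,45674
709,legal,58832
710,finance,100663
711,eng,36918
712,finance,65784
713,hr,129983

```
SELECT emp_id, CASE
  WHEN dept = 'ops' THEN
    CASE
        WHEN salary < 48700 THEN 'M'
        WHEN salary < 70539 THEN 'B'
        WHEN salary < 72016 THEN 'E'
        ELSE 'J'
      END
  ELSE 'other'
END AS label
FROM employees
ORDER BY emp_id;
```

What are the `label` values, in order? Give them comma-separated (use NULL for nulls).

other, other, B, other, B, other, other, J, M, other, other, other, other, other

emp_id=700: dept='eng' → outer ELSE → other
emp_id=701: dept='finance' → outer ELSE → other
emp_id=702: dept='ops' → inner[salary < 70539] → B
emp_id=703: dept='hr' → outer ELSE → other
emp_id=704: dept='ops' → inner[salary < 70539] → B
emp_id=705: dept='sales' → outer ELSE → other
emp_id=706: dept='eng' → outer ELSE → other
emp_id=707: dept='ops' → inner[ELSE] → J
emp_id=708: dept='ops' → inner[salary < 48700] → M
emp_id=709: dept='legal' → outer ELSE → other
emp_id=710: dept='finance' → outer ELSE → other
emp_id=711: dept='eng' → outer ELSE → other
emp_id=712: dept='finance' → outer ELSE → other
emp_id=713: dept='hr' → outer ELSE → other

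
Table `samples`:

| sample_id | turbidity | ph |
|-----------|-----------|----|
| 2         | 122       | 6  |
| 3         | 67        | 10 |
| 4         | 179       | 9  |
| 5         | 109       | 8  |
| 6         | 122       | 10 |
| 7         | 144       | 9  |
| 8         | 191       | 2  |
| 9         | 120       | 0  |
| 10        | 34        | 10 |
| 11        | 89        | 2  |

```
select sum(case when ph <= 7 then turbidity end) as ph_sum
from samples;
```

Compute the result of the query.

522

sample_id=2: ✓ → 122
sample_id=3: ✗
sample_id=4: ✗
sample_id=5: ✗
sample_id=6: ✗
sample_id=7: ✗
sample_id=8: ✓ → 191
sample_id=9: ✓ → 120
sample_id=10: ✗
sample_id=11: ✓ → 89
ph_sum = 122 + 191 + 120 + 89 = 522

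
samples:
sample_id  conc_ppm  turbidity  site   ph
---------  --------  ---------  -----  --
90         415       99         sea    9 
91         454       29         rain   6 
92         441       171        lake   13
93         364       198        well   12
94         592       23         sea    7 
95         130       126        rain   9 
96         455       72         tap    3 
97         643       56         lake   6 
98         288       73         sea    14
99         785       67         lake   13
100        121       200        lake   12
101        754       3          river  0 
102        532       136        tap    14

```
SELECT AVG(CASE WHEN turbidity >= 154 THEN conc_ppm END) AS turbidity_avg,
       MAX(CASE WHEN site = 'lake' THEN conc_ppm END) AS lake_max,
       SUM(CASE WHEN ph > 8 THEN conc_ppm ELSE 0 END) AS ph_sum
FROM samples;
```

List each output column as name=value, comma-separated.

turbidity_avg=308.6666666667, lake_max=785, ph_sum=3076

[turbidity_avg: turbidity >= 154]
sample_id=90: ✗
sample_id=91: ✗
sample_id=92: ✓ → 441
sample_id=93: ✓ → 364
sample_id=94: ✗
sample_id=95: ✗
sample_id=96: ✗
sample_id=97: ✗
sample_id=98: ✗
sample_id=99: ✗
sample_id=100: ✓ → 121
sample_id=101: ✗
sample_id=102: ✗
turbidity_avg = (441 + 364 + 121) / 3 = 308.6666666667
—
[lake_max: site = 'lake']
sample_id=90: ✗
sample_id=91: ✗
sample_id=92: ✓ → 441
sample_id=93: ✗
sample_id=94: ✗
sample_id=95: ✗
sample_id=96: ✗
sample_id=97: ✓ → 643
sample_id=98: ✗
sample_id=99: ✓ → 785
sample_id=100: ✓ → 121
sample_id=101: ✗
sample_id=102: ✗
lake_max = MAX(441, 643, 785, 121) = 785
—
[ph_sum: ph > 8]
sample_id=90: ✓ → 415
sample_id=91: ✗
sample_id=92: ✓ → 441
sample_id=93: ✓ → 364
sample_id=94: ✗
sample_id=95: ✓ → 130
sample_id=96: ✗
sample_id=97: ✗
sample_id=98: ✓ → 288
sample_id=99: ✓ → 785
sample_id=100: ✓ → 121
sample_id=101: ✗
sample_id=102: ✓ → 532
ph_sum = 415 + 441 + 364 + 130 + 288 + 785 + 121 + 532 = 3076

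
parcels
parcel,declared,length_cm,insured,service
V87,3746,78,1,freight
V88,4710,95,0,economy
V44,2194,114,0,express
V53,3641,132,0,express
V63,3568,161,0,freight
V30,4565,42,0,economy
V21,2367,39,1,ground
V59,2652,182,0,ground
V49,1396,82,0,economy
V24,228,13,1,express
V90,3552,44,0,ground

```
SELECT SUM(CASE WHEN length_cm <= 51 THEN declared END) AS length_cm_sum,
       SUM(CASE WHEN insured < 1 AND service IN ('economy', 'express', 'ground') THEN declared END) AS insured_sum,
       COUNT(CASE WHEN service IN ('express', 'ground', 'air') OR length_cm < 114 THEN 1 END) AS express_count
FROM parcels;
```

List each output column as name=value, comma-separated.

[length_cm_sum: length_cm <= 51]
parcel=V87: ✗
parcel=V88: ✗
parcel=V44: ✗
parcel=V53: ✗
parcel=V63: ✗
parcel=V30: ✓ → 4565
parcel=V21: ✓ → 2367
parcel=V59: ✗
parcel=V49: ✗
parcel=V24: ✓ → 228
parcel=V90: ✓ → 3552
length_cm_sum = 4565 + 2367 + 228 + 3552 = 10712
—
[insured_sum: insured < 1 AND service IN ('economy', 'express', 'ground')]
parcel=V87: ✗
parcel=V88: ✓ → 4710
parcel=V44: ✓ → 2194
parcel=V53: ✓ → 3641
parcel=V63: ✗
parcel=V30: ✓ → 4565
parcel=V21: ✗
parcel=V59: ✓ → 2652
parcel=V49: ✓ → 1396
parcel=V24: ✗
parcel=V90: ✓ → 3552
insured_sum = 4710 + 2194 + 3641 + 4565 + 2652 + 1396 + 3552 = 22710
—
[express_count: service IN ('express', 'ground', 'air') OR length_cm < 114]
parcel=V87: ✓ → 1
parcel=V88: ✓ → 1
parcel=V44: ✓ → 1
parcel=V53: ✓ → 1
parcel=V63: ✗
parcel=V30: ✓ → 1
parcel=V21: ✓ → 1
parcel=V59: ✓ → 1
parcel=V49: ✓ → 1
parcel=V24: ✓ → 1
parcel=V90: ✓ → 1
express_count = COUNT(1, 1, 1, 1, 1, 1, 1, 1, 1, 1) = 10

length_cm_sum=10712, insured_sum=22710, express_count=10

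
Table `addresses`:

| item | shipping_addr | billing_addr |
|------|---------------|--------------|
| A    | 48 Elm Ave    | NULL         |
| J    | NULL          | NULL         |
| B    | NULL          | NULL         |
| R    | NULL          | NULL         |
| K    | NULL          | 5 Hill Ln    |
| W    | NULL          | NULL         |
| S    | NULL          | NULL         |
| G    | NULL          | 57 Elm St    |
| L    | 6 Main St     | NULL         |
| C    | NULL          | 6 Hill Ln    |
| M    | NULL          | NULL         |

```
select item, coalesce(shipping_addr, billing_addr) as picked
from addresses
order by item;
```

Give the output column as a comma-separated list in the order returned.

item=A: shipping_addr=48 Elm Ave → 48 Elm Ave
item=B: shipping_addr=NULL, billing_addr=NULL (all NULL) → NULL
item=C: shipping_addr=NULL, billing_addr=6 Hill Ln → 6 Hill Ln
item=G: shipping_addr=NULL, billing_addr=57 Elm St → 57 Elm St
item=J: shipping_addr=NULL, billing_addr=NULL (all NULL) → NULL
item=K: shipping_addr=NULL, billing_addr=5 Hill Ln → 5 Hill Ln
item=L: shipping_addr=6 Main St → 6 Main St
item=M: shipping_addr=NULL, billing_addr=NULL (all NULL) → NULL
item=R: shipping_addr=NULL, billing_addr=NULL (all NULL) → NULL
item=S: shipping_addr=NULL, billing_addr=NULL (all NULL) → NULL
item=W: shipping_addr=NULL, billing_addr=NULL (all NULL) → NULL

48 Elm Ave, NULL, 6 Hill Ln, 57 Elm St, NULL, 5 Hill Ln, 6 Main St, NULL, NULL, NULL, NULL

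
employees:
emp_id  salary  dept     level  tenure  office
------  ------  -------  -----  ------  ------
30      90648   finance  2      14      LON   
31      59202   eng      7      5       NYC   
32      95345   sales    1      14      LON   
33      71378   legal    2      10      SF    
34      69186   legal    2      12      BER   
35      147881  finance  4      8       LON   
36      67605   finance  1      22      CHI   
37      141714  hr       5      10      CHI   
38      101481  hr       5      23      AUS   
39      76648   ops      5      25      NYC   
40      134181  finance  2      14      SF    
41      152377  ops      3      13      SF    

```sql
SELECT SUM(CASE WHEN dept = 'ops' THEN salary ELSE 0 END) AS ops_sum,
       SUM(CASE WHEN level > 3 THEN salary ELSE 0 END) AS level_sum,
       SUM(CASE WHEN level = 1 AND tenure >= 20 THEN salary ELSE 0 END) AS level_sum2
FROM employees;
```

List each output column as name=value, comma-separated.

[ops_sum: dept = 'ops']
emp_id=30: ✗
emp_id=31: ✗
emp_id=32: ✗
emp_id=33: ✗
emp_id=34: ✗
emp_id=35: ✗
emp_id=36: ✗
emp_id=37: ✗
emp_id=38: ✗
emp_id=39: ✓ → 76648
emp_id=40: ✗
emp_id=41: ✓ → 152377
ops_sum = 76648 + 152377 = 229025
—
[level_sum: level > 3]
emp_id=30: ✗
emp_id=31: ✓ → 59202
emp_id=32: ✗
emp_id=33: ✗
emp_id=34: ✗
emp_id=35: ✓ → 147881
emp_id=36: ✗
emp_id=37: ✓ → 141714
emp_id=38: ✓ → 101481
emp_id=39: ✓ → 76648
emp_id=40: ✗
emp_id=41: ✗
level_sum = 59202 + 147881 + 141714 + 101481 + 76648 = 526926
—
[level_sum2: level = 1 AND tenure >= 20]
emp_id=30: ✗
emp_id=31: ✗
emp_id=32: ✗
emp_id=33: ✗
emp_id=34: ✗
emp_id=35: ✗
emp_id=36: ✓ → 67605
emp_id=37: ✗
emp_id=38: ✗
emp_id=39: ✗
emp_id=40: ✗
emp_id=41: ✗
level_sum2 = 67605

ops_sum=229025, level_sum=526926, level_sum2=67605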